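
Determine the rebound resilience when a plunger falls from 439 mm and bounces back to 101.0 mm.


Resilience = h_rebound / h_drop * 100
= 101.0 / 439 * 100
= 23.0%

23.0%


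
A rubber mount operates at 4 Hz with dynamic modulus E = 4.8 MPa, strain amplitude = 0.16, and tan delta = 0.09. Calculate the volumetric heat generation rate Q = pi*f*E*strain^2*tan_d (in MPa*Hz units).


Q = pi * f * E * strain^2 * tan_d
= pi * 4 * 4.8 * 0.16^2 * 0.09
= pi * 4 * 4.8 * 0.0256 * 0.09
= 0.1390

Q = 0.1390


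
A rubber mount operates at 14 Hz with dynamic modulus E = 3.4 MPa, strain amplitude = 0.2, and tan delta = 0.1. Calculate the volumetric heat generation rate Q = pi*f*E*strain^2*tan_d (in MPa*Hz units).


Q = pi * f * E * strain^2 * tan_d
= pi * 14 * 3.4 * 0.2^2 * 0.1
= pi * 14 * 3.4 * 0.0400 * 0.1
= 0.5982

Q = 0.5982


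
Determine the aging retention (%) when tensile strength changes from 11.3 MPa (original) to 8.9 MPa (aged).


Retention = aged / original * 100
= 8.9 / 11.3 * 100
= 78.8%

78.8%


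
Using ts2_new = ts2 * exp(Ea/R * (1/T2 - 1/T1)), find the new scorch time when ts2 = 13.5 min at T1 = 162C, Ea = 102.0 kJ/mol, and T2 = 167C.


Convert temperatures: T1 = 162 + 273.15 = 435.15 K, T2 = 167 + 273.15 = 440.15 K
ts2_new = 13.5 * exp(102000 / 8.314 * (1/440.15 - 1/435.15))
1/T2 - 1/T1 = -2.6105e-05
ts2_new = 9.8 min

9.8 min


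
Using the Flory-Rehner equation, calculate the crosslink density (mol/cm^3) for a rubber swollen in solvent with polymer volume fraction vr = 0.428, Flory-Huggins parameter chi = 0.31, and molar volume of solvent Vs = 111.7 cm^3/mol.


ln(1 - vr) = ln(1 - 0.428) = -0.5586
Numerator = -((-0.5586) + 0.428 + 0.31 * 0.428^2) = 0.0738
Denominator = 111.7 * (0.428^(1/3) - 0.428/2) = 60.2747
nu = 0.0738 / 60.2747 = 0.0012 mol/cm^3

0.0012 mol/cm^3


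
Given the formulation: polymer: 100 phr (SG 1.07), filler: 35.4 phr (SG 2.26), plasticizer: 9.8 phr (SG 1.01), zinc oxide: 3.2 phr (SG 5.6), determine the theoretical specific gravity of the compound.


Sum of weights = 148.4
Volume contributions:
  polymer: 100/1.07 = 93.4579
  filler: 35.4/2.26 = 15.6637
  plasticizer: 9.8/1.01 = 9.7030
  zinc oxide: 3.2/5.6 = 0.5714
Sum of volumes = 119.3961
SG = 148.4 / 119.3961 = 1.243

SG = 1.243


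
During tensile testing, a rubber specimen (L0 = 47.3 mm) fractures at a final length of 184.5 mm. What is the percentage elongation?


Elongation = (Lf - L0) / L0 * 100
= (184.5 - 47.3) / 47.3 * 100
= 137.2 / 47.3 * 100
= 290.1%

290.1%


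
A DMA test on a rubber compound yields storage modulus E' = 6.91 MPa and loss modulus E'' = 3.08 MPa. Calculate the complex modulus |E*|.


|E*| = sqrt(E'^2 + E''^2)
= sqrt(6.91^2 + 3.08^2)
= sqrt(47.7481 + 9.4864)
= 7.565 MPa

7.565 MPa


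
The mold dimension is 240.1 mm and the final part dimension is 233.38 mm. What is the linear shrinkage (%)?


Shrinkage = (mold - part) / mold * 100
= (240.1 - 233.38) / 240.1 * 100
= 6.72 / 240.1 * 100
= 2.8%

2.8%


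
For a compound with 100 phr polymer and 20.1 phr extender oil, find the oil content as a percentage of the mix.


Oil % = oil / (100 + oil) * 100
= 20.1 / (100 + 20.1) * 100
= 20.1 / 120.1 * 100
= 16.74%

16.74%


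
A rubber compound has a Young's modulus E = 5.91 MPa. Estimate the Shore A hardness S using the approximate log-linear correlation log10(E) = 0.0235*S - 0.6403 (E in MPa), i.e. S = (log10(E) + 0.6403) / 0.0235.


log10(E) = 0.0235*S - 0.6403  =>  S = (log10(E) + 0.6403) / 0.0235
log10(5.91) = 0.771587
S = (0.771587 + 0.6403) / 0.0235 = 1.411887 / 0.0235
S = 60.1

Shore A = 60.1


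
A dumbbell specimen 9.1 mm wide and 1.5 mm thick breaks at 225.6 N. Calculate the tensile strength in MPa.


Area = width * thickness = 9.1 * 1.5 = 13.65 mm^2
TS = force / area = 225.6 / 13.65 = 16.53 MPa

16.53 MPa


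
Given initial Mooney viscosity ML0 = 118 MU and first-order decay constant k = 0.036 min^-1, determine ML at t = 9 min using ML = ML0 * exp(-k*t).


ML = ML0 * exp(-k * t)
ML = 118 * exp(-0.036 * 9)
ML = 118 * 0.7233
ML = 85.34 MU

85.34 MU


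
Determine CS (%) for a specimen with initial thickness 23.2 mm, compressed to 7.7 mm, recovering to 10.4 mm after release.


CS = (t0 - recovered) / (t0 - ts) * 100
= (23.2 - 10.4) / (23.2 - 7.7) * 100
= 12.8 / 15.5 * 100
= 82.6%

82.6%


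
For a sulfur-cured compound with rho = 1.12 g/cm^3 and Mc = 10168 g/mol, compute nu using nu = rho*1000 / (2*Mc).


nu = rho * 1000 / (2 * Mc)
nu = 1.12 * 1000 / (2 * 10168)
nu = 1120.0 / 20336
nu = 0.0551 mol/L

0.0551 mol/L


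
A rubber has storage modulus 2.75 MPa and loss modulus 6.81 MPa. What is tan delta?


tan delta = E'' / E'
= 6.81 / 2.75
= 2.4764

tan delta = 2.4764


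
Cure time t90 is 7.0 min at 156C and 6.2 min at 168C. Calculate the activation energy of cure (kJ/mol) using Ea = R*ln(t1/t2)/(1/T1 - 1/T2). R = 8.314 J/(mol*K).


T1 = 429.15 K, T2 = 441.15 K
1/T1 - 1/T2 = 6.3385e-05
ln(t1/t2) = ln(7.0/6.2) = 0.1214
Ea = 8.314 * 0.1214 / 6.3385e-05 = 15918.5245 J/mol
Ea = 15.92 kJ/mol

15.92 kJ/mol


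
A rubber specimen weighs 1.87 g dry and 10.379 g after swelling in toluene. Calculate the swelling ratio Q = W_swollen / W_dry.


Q = W_swollen / W_dry
Q = 10.379 / 1.87
Q = 5.55

Q = 5.55


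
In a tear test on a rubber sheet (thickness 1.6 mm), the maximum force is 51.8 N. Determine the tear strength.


Tear strength = force / thickness
= 51.8 / 1.6
= 32.37 N/mm

32.37 N/mm


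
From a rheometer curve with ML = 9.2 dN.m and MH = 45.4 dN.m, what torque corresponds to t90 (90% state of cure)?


M90 = ML + 0.9 * (MH - ML)
M90 = 9.2 + 0.9 * (45.4 - 9.2)
M90 = 9.2 + 0.9 * 36.2
M90 = 41.78 dN.m

41.78 dN.m


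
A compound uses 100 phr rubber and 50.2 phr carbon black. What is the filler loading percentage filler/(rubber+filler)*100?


Filler % = filler / (rubber + filler) * 100
= 50.2 / (100 + 50.2) * 100
= 50.2 / 150.2 * 100
= 33.42%

33.42%


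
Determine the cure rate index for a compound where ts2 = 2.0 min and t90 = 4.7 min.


CRI = 100 / (t90 - ts2)
= 100 / (4.7 - 2.0)
= 100 / 2.7
= 37.04 min^-1

37.04 min^-1


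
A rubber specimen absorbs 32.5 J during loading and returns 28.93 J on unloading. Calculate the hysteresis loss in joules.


Hysteresis loss = loading - unloading
= 32.5 - 28.93
= 3.57 J

3.57 J


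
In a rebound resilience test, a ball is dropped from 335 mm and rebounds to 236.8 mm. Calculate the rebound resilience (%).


Resilience = h_rebound / h_drop * 100
= 236.8 / 335 * 100
= 70.7%

70.7%


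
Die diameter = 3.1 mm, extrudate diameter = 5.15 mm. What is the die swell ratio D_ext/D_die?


Die swell ratio = D_extrudate / D_die
= 5.15 / 3.1
= 1.661

Die swell = 1.661


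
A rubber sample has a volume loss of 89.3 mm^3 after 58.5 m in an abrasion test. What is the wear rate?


Rate = volume_loss / distance
= 89.3 / 58.5
= 1.526 mm^3/m

1.526 mm^3/m


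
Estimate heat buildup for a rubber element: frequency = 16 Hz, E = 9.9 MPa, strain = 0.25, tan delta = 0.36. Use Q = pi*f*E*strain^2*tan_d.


Q = pi * f * E * strain^2 * tan_d
= pi * 16 * 9.9 * 0.25^2 * 0.36
= pi * 16 * 9.9 * 0.0625 * 0.36
= 11.1966

Q = 11.1966


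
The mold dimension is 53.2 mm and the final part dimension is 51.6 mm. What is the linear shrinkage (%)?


Shrinkage = (mold - part) / mold * 100
= (53.2 - 51.6) / 53.2 * 100
= 1.6 / 53.2 * 100
= 3.01%

3.01%


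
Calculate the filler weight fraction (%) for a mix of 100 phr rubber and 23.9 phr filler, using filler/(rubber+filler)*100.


Filler % = filler / (rubber + filler) * 100
= 23.9 / (100 + 23.9) * 100
= 23.9 / 123.9 * 100
= 19.29%

19.29%


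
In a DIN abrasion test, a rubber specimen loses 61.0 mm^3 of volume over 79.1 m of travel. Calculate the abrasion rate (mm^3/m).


Rate = volume_loss / distance
= 61.0 / 79.1
= 0.771 mm^3/m

0.771 mm^3/m


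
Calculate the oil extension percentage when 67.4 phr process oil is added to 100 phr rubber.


Oil % = oil / (100 + oil) * 100
= 67.4 / (100 + 67.4) * 100
= 67.4 / 167.4 * 100
= 40.26%

40.26%


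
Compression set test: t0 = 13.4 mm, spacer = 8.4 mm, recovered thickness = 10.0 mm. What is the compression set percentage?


CS = (t0 - recovered) / (t0 - ts) * 100
= (13.4 - 10.0) / (13.4 - 8.4) * 100
= 3.4 / 5.0 * 100
= 68.0%

68.0%


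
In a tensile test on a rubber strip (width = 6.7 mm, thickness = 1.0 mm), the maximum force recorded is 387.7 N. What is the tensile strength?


Area = width * thickness = 6.7 * 1.0 = 6.7 mm^2
TS = force / area = 387.7 / 6.7 = 57.87 MPa

57.87 MPa


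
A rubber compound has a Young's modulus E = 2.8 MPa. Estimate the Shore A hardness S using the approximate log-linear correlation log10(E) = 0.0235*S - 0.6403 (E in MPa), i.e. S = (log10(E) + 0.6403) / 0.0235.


log10(E) = 0.0235*S - 0.6403  =>  S = (log10(E) + 0.6403) / 0.0235
log10(2.8) = 0.447158
S = (0.447158 + 0.6403) / 0.0235 = 1.087458 / 0.0235
S = 46.3

Shore A = 46.3


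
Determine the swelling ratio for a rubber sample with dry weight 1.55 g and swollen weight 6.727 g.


Q = W_swollen / W_dry
Q = 6.727 / 1.55
Q = 4.34

Q = 4.34


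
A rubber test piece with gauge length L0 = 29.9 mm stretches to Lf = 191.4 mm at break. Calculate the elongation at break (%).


Elongation = (Lf - L0) / L0 * 100
= (191.4 - 29.9) / 29.9 * 100
= 161.5 / 29.9 * 100
= 540.1%

540.1%


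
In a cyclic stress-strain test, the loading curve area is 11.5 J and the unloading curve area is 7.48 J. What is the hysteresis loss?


Hysteresis loss = loading - unloading
= 11.5 - 7.48
= 4.02 J

4.02 J


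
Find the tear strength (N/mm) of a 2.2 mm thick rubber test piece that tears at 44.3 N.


Tear strength = force / thickness
= 44.3 / 2.2
= 20.14 N/mm

20.14 N/mm


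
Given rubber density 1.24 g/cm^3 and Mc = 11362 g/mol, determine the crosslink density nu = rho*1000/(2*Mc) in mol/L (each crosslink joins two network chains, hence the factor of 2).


nu = rho * 1000 / (2 * Mc)
nu = 1.24 * 1000 / (2 * 11362)
nu = 1240.0 / 22724
nu = 0.0546 mol/L

0.0546 mol/L


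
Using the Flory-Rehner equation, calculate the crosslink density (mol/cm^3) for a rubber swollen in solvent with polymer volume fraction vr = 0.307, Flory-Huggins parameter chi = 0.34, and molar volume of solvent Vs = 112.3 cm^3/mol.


ln(1 - vr) = ln(1 - 0.307) = -0.3667
Numerator = -((-0.3667) + 0.307 + 0.34 * 0.307^2) = 0.0277
Denominator = 112.3 * (0.307^(1/3) - 0.307/2) = 58.5195
nu = 0.0277 / 58.5195 = 4.7302e-04 mol/cm^3

4.7302e-04 mol/cm^3


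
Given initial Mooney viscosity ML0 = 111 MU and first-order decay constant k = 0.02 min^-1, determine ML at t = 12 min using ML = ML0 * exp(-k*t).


ML = ML0 * exp(-k * t)
ML = 111 * exp(-0.02 * 12)
ML = 111 * 0.7866
ML = 87.32 MU

87.32 MU


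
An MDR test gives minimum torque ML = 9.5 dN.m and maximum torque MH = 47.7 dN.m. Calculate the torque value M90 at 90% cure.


M90 = ML + 0.9 * (MH - ML)
M90 = 9.5 + 0.9 * (47.7 - 9.5)
M90 = 9.5 + 0.9 * 38.2
M90 = 43.88 dN.m

43.88 dN.m


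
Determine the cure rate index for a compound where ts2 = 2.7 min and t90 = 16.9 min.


CRI = 100 / (t90 - ts2)
= 100 / (16.9 - 2.7)
= 100 / 14.2
= 7.04 min^-1

7.04 min^-1


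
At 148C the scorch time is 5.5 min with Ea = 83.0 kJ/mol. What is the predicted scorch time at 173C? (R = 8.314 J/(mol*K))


Convert temperatures: T1 = 148 + 273.15 = 421.15 K, T2 = 173 + 273.15 = 446.15 K
ts2_new = 5.5 * exp(83000 / 8.314 * (1/446.15 - 1/421.15))
1/T2 - 1/T1 = -1.3305e-04
ts2_new = 1.46 min

1.46 min


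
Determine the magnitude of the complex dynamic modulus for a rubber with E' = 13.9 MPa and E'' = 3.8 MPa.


|E*| = sqrt(E'^2 + E''^2)
= sqrt(13.9^2 + 3.8^2)
= sqrt(193.2100 + 14.4400)
= 14.41 MPa

14.41 MPa


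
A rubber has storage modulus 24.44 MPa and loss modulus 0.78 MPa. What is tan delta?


tan delta = E'' / E'
= 0.78 / 24.44
= 0.0319

tan delta = 0.0319


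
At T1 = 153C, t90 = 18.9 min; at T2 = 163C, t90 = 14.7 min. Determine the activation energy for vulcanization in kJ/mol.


T1 = 426.15 K, T2 = 436.15 K
1/T1 - 1/T2 = 5.3802e-05
ln(t1/t2) = ln(18.9/14.7) = 0.2513
Ea = 8.314 * 0.2513 / 5.3802e-05 = 38835.2238 J/mol
Ea = 38.84 kJ/mol

38.84 kJ/mol


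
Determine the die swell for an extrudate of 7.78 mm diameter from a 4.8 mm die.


Die swell ratio = D_extrudate / D_die
= 7.78 / 4.8
= 1.621

Die swell = 1.621


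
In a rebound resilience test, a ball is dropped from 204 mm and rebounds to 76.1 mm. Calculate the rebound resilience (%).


Resilience = h_rebound / h_drop * 100
= 76.1 / 204 * 100
= 37.3%

37.3%


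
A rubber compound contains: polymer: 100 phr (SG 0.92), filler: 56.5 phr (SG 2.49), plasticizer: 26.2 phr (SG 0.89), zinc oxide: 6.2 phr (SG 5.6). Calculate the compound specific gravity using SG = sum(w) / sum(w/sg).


Sum of weights = 188.9
Volume contributions:
  polymer: 100/0.92 = 108.6957
  filler: 56.5/2.49 = 22.6908
  plasticizer: 26.2/0.89 = 29.4382
  zinc oxide: 6.2/5.6 = 1.1071
Sum of volumes = 161.9318
SG = 188.9 / 161.9318 = 1.167

SG = 1.167


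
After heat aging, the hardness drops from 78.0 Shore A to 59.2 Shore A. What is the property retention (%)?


Retention = aged / original * 100
= 59.2 / 78.0 * 100
= 75.9%

75.9%


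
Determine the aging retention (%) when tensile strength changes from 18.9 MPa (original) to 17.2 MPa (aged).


Retention = aged / original * 100
= 17.2 / 18.9 * 100
= 91.0%

91.0%


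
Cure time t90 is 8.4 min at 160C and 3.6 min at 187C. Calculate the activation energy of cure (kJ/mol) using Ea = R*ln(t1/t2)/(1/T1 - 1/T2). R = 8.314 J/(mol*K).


T1 = 433.15 K, T2 = 460.15 K
1/T1 - 1/T2 = 1.3546e-04
ln(t1/t2) = ln(8.4/3.6) = 0.8473
Ea = 8.314 * 0.8473 / 1.3546e-04 = 52002.0076 J/mol
Ea = 52.0 kJ/mol

52.0 kJ/mol


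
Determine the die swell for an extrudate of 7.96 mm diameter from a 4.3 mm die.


Die swell ratio = D_extrudate / D_die
= 7.96 / 4.3
= 1.851

Die swell = 1.851


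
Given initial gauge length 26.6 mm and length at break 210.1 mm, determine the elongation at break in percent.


Elongation = (Lf - L0) / L0 * 100
= (210.1 - 26.6) / 26.6 * 100
= 183.5 / 26.6 * 100
= 689.8%

689.8%


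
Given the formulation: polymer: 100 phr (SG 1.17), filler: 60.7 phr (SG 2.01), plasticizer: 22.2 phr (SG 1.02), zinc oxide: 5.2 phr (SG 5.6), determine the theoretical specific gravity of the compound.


Sum of weights = 188.1
Volume contributions:
  polymer: 100/1.17 = 85.4701
  filler: 60.7/2.01 = 30.1990
  plasticizer: 22.2/1.02 = 21.7647
  zinc oxide: 5.2/5.6 = 0.9286
Sum of volumes = 138.3624
SG = 188.1 / 138.3624 = 1.359

SG = 1.359


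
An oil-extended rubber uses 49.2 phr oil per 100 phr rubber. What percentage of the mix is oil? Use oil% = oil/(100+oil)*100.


Oil % = oil / (100 + oil) * 100
= 49.2 / (100 + 49.2) * 100
= 49.2 / 149.2 * 100
= 32.98%

32.98%


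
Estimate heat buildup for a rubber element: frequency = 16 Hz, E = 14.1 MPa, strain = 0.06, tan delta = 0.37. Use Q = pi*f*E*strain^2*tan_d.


Q = pi * f * E * strain^2 * tan_d
= pi * 16 * 14.1 * 0.06^2 * 0.37
= pi * 16 * 14.1 * 0.0036 * 0.37
= 0.9440

Q = 0.9440


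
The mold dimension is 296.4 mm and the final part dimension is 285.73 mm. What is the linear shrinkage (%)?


Shrinkage = (mold - part) / mold * 100
= (296.4 - 285.73) / 296.4 * 100
= 10.67 / 296.4 * 100
= 3.6%

3.6%


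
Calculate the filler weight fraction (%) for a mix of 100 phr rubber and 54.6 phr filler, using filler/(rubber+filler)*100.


Filler % = filler / (rubber + filler) * 100
= 54.6 / (100 + 54.6) * 100
= 54.6 / 154.6 * 100
= 35.32%

35.32%


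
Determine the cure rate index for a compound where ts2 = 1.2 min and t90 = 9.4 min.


CRI = 100 / (t90 - ts2)
= 100 / (9.4 - 1.2)
= 100 / 8.2
= 12.2 min^-1

12.2 min^-1


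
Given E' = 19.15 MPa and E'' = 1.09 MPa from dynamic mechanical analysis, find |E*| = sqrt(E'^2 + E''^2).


|E*| = sqrt(E'^2 + E''^2)
= sqrt(19.15^2 + 1.09^2)
= sqrt(366.7225 + 1.1881)
= 19.181 MPa

19.181 MPa


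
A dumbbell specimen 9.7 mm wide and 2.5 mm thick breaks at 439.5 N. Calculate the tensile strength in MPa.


Area = width * thickness = 9.7 * 2.5 = 24.25 mm^2
TS = force / area = 439.5 / 24.25 = 18.12 MPa

18.12 MPa


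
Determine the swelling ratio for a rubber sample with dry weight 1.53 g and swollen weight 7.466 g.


Q = W_swollen / W_dry
Q = 7.466 / 1.53
Q = 4.88

Q = 4.88


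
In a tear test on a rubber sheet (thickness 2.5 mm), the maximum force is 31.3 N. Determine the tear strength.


Tear strength = force / thickness
= 31.3 / 2.5
= 12.52 N/mm

12.52 N/mm


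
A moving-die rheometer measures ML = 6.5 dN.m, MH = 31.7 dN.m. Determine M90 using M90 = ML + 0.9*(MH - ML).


M90 = ML + 0.9 * (MH - ML)
M90 = 6.5 + 0.9 * (31.7 - 6.5)
M90 = 6.5 + 0.9 * 25.2
M90 = 29.18 dN.m

29.18 dN.m


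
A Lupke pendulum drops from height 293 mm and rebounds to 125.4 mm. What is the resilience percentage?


Resilience = h_rebound / h_drop * 100
= 125.4 / 293 * 100
= 42.8%

42.8%


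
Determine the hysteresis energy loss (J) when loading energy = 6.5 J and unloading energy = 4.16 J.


Hysteresis loss = loading - unloading
= 6.5 - 4.16
= 2.34 J

2.34 J


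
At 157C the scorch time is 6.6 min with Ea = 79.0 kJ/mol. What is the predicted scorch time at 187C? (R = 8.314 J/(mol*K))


Convert temperatures: T1 = 157 + 273.15 = 430.15 K, T2 = 187 + 273.15 = 460.15 K
ts2_new = 6.6 * exp(79000 / 8.314 * (1/460.15 - 1/430.15))
1/T2 - 1/T1 = -1.5157e-04
ts2_new = 1.56 min

1.56 min


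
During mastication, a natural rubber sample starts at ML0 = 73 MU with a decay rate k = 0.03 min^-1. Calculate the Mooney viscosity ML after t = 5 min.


ML = ML0 * exp(-k * t)
ML = 73 * exp(-0.03 * 5)
ML = 73 * 0.8607
ML = 62.83 MU

62.83 MU


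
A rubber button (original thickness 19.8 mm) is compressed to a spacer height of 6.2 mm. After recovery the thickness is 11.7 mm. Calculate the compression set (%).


CS = (t0 - recovered) / (t0 - ts) * 100
= (19.8 - 11.7) / (19.8 - 6.2) * 100
= 8.1 / 13.6 * 100
= 59.6%

59.6%


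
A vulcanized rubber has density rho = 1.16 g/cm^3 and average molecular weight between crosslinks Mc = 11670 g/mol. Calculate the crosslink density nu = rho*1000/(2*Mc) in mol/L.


nu = rho * 1000 / (2 * Mc)
nu = 1.16 * 1000 / (2 * 11670)
nu = 1160.0 / 23340
nu = 0.0497 mol/L

0.0497 mol/L


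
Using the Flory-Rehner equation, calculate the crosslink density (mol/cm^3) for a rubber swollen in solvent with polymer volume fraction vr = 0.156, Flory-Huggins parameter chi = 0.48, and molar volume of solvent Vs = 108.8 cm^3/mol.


ln(1 - vr) = ln(1 - 0.156) = -0.1696
Numerator = -((-0.1696) + 0.156 + 0.48 * 0.156^2) = 0.0019
Denominator = 108.8 * (0.156^(1/3) - 0.156/2) = 50.0830
nu = 0.0019 / 50.0830 = 3.8366e-05 mol/cm^3

3.8366e-05 mol/cm^3


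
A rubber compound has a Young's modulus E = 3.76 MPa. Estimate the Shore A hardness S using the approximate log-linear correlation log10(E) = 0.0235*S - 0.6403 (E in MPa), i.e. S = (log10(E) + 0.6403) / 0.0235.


log10(E) = 0.0235*S - 0.6403  =>  S = (log10(E) + 0.6403) / 0.0235
log10(3.76) = 0.575188
S = (0.575188 + 0.6403) / 0.0235 = 1.215488 / 0.0235
S = 51.7

Shore A = 51.7


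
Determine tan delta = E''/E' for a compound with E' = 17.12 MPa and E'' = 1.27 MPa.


tan delta = E'' / E'
= 1.27 / 17.12
= 0.0742

tan delta = 0.0742


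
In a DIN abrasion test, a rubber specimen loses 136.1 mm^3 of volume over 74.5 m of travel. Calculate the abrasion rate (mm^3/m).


Rate = volume_loss / distance
= 136.1 / 74.5
= 1.827 mm^3/m

1.827 mm^3/m


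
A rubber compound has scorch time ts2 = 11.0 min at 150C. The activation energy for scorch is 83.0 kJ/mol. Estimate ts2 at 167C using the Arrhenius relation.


Convert temperatures: T1 = 150 + 273.15 = 423.15 K, T2 = 167 + 273.15 = 440.15 K
ts2_new = 11.0 * exp(83000 / 8.314 * (1/440.15 - 1/423.15))
1/T2 - 1/T1 = -9.1275e-05
ts2_new = 4.42 min

4.42 min


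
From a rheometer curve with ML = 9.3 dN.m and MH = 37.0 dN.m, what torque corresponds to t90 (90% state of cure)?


M90 = ML + 0.9 * (MH - ML)
M90 = 9.3 + 0.9 * (37.0 - 9.3)
M90 = 9.3 + 0.9 * 27.7
M90 = 34.23 dN.m

34.23 dN.m


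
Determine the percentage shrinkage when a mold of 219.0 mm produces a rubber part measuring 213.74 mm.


Shrinkage = (mold - part) / mold * 100
= (219.0 - 213.74) / 219.0 * 100
= 5.26 / 219.0 * 100
= 2.4%

2.4%


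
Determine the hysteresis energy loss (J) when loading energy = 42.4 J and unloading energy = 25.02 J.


Hysteresis loss = loading - unloading
= 42.4 - 25.02
= 17.38 J

17.38 J


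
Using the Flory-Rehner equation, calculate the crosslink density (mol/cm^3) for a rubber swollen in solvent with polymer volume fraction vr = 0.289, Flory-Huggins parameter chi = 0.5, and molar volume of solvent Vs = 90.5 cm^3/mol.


ln(1 - vr) = ln(1 - 0.289) = -0.3411
Numerator = -((-0.3411) + 0.289 + 0.5 * 0.289^2) = 0.0103
Denominator = 90.5 * (0.289^(1/3) - 0.289/2) = 46.7567
nu = 0.0103 / 46.7567 = 2.2077e-04 mol/cm^3

2.2077e-04 mol/cm^3


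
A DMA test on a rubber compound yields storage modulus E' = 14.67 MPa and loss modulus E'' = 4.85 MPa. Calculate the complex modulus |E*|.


|E*| = sqrt(E'^2 + E''^2)
= sqrt(14.67^2 + 4.85^2)
= sqrt(215.2089 + 23.5225)
= 15.451 MPa

15.451 MPa


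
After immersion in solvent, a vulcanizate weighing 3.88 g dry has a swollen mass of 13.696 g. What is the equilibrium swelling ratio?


Q = W_swollen / W_dry
Q = 13.696 / 3.88
Q = 3.53

Q = 3.53


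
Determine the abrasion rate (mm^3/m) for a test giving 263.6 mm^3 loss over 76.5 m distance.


Rate = volume_loss / distance
= 263.6 / 76.5
= 3.446 mm^3/m

3.446 mm^3/m


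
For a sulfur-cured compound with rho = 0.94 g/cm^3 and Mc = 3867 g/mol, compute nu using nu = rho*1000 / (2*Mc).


nu = rho * 1000 / (2 * Mc)
nu = 0.94 * 1000 / (2 * 3867)
nu = 940.0 / 7734
nu = 0.1215 mol/L

0.1215 mol/L


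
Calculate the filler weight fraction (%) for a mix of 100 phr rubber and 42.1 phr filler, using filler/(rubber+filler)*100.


Filler % = filler / (rubber + filler) * 100
= 42.1 / (100 + 42.1) * 100
= 42.1 / 142.1 * 100
= 29.63%

29.63%


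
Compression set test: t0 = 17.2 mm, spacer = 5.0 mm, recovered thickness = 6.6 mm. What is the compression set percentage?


CS = (t0 - recovered) / (t0 - ts) * 100
= (17.2 - 6.6) / (17.2 - 5.0) * 100
= 10.6 / 12.2 * 100
= 86.9%

86.9%


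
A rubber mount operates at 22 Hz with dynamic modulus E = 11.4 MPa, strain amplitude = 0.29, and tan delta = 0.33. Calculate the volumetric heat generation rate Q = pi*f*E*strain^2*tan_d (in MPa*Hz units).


Q = pi * f * E * strain^2 * tan_d
= pi * 22 * 11.4 * 0.29^2 * 0.33
= pi * 22 * 11.4 * 0.0841 * 0.33
= 21.8669

Q = 21.8669


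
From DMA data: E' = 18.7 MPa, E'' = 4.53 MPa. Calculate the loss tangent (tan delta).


tan delta = E'' / E'
= 4.53 / 18.7
= 0.2422

tan delta = 0.2422


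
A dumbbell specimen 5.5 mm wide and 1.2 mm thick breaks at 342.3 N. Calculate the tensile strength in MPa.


Area = width * thickness = 5.5 * 1.2 = 6.6 mm^2
TS = force / area = 342.3 / 6.6 = 51.86 MPa

51.86 MPa


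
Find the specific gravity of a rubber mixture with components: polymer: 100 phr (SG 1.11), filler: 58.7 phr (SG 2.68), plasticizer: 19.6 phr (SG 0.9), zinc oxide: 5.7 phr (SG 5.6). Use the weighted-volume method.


Sum of weights = 184.0
Volume contributions:
  polymer: 100/1.11 = 90.0901
  filler: 58.7/2.68 = 21.9030
  plasticizer: 19.6/0.9 = 21.7778
  zinc oxide: 5.7/5.6 = 1.0179
Sum of volumes = 134.7887
SG = 184.0 / 134.7887 = 1.365

SG = 1.365


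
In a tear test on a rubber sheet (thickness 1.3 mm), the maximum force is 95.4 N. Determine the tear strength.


Tear strength = force / thickness
= 95.4 / 1.3
= 73.38 N/mm

73.38 N/mm


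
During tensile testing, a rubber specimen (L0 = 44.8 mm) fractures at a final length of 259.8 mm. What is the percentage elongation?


Elongation = (Lf - L0) / L0 * 100
= (259.8 - 44.8) / 44.8 * 100
= 215.0 / 44.8 * 100
= 479.9%

479.9%


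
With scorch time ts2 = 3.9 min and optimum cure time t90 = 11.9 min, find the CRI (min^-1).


CRI = 100 / (t90 - ts2)
= 100 / (11.9 - 3.9)
= 100 / 8.0
= 12.5 min^-1

12.5 min^-1


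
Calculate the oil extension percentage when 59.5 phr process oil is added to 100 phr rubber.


Oil % = oil / (100 + oil) * 100
= 59.5 / (100 + 59.5) * 100
= 59.5 / 159.5 * 100
= 37.3%

37.3%


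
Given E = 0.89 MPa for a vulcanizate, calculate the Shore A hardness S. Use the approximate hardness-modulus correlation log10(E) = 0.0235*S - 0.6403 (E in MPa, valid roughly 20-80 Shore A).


log10(E) = 0.0235*S - 0.6403  =>  S = (log10(E) + 0.6403) / 0.0235
log10(0.89) = -0.050610
S = (-0.050610 + 0.6403) / 0.0235 = 0.589690 / 0.0235
S = 25.1

Shore A = 25.1


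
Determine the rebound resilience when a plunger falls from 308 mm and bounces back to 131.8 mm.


Resilience = h_rebound / h_drop * 100
= 131.8 / 308 * 100
= 42.8%

42.8%


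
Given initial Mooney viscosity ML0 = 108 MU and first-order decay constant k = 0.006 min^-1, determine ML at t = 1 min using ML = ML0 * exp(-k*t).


ML = ML0 * exp(-k * t)
ML = 108 * exp(-0.006 * 1)
ML = 108 * 0.9940
ML = 107.35 MU

107.35 MU


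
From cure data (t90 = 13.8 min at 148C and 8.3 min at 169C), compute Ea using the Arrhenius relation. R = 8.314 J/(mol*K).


T1 = 421.15 K, T2 = 442.15 K
1/T1 - 1/T2 = 1.1278e-04
ln(t1/t2) = ln(13.8/8.3) = 0.5084
Ea = 8.314 * 0.5084 / 1.1278e-04 = 37481.2333 J/mol
Ea = 37.48 kJ/mol

37.48 kJ/mol


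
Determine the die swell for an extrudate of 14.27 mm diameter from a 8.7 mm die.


Die swell ratio = D_extrudate / D_die
= 14.27 / 8.7
= 1.64

Die swell = 1.64


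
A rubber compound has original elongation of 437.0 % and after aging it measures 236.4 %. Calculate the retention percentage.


Retention = aged / original * 100
= 236.4 / 437.0 * 100
= 54.1%

54.1%


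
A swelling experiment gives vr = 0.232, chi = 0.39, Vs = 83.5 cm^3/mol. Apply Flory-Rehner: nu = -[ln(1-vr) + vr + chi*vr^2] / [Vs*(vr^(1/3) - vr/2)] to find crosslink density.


ln(1 - vr) = ln(1 - 0.232) = -0.2640
Numerator = -((-0.2640) + 0.232 + 0.39 * 0.232^2) = 0.0110
Denominator = 83.5 * (0.232^(1/3) - 0.232/2) = 41.6217
nu = 0.0110 / 41.6217 = 2.6367e-04 mol/cm^3

2.6367e-04 mol/cm^3


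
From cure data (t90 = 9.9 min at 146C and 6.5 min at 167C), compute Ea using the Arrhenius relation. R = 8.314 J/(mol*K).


T1 = 419.15 K, T2 = 440.15 K
1/T1 - 1/T2 = 1.1383e-04
ln(t1/t2) = ln(9.9/6.5) = 0.4207
Ea = 8.314 * 0.4207 / 1.1383e-04 = 30730.3174 J/mol
Ea = 30.73 kJ/mol

30.73 kJ/mol


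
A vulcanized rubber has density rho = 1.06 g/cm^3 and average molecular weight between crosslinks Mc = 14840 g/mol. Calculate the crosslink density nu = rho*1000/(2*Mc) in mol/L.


nu = rho * 1000 / (2 * Mc)
nu = 1.06 * 1000 / (2 * 14840)
nu = 1060.0 / 29680
nu = 0.0357 mol/L

0.0357 mol/L


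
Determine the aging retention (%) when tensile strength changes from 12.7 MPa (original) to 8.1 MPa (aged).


Retention = aged / original * 100
= 8.1 / 12.7 * 100
= 63.8%

63.8%


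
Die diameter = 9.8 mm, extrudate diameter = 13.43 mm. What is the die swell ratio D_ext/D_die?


Die swell ratio = D_extrudate / D_die
= 13.43 / 9.8
= 1.37

Die swell = 1.37


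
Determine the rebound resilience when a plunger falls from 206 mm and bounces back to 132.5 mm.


Resilience = h_rebound / h_drop * 100
= 132.5 / 206 * 100
= 64.3%

64.3%


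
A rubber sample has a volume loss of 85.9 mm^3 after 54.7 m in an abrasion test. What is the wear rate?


Rate = volume_loss / distance
= 85.9 / 54.7
= 1.57 mm^3/m

1.57 mm^3/m


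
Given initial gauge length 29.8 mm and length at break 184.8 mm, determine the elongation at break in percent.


Elongation = (Lf - L0) / L0 * 100
= (184.8 - 29.8) / 29.8 * 100
= 155.0 / 29.8 * 100
= 520.1%

520.1%


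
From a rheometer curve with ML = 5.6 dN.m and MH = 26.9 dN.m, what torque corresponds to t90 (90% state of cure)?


M90 = ML + 0.9 * (MH - ML)
M90 = 5.6 + 0.9 * (26.9 - 5.6)
M90 = 5.6 + 0.9 * 21.3
M90 = 24.77 dN.m

24.77 dN.m


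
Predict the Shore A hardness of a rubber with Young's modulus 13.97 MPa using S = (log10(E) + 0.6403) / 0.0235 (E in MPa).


log10(E) = 0.0235*S - 0.6403  =>  S = (log10(E) + 0.6403) / 0.0235
log10(13.97) = 1.145196
S = (1.145196 + 0.6403) / 0.0235 = 1.785496 / 0.0235
S = 76.0

Shore A = 76.0


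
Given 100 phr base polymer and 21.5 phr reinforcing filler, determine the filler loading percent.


Filler % = filler / (rubber + filler) * 100
= 21.5 / (100 + 21.5) * 100
= 21.5 / 121.5 * 100
= 17.7%

17.7%


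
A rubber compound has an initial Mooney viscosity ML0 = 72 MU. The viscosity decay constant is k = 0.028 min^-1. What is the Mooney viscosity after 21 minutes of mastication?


ML = ML0 * exp(-k * t)
ML = 72 * exp(-0.028 * 21)
ML = 72 * 0.5554
ML = 39.99 MU

39.99 MU


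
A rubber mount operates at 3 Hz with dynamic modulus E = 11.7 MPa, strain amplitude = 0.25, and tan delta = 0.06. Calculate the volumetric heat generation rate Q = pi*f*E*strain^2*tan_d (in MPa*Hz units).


Q = pi * f * E * strain^2 * tan_d
= pi * 3 * 11.7 * 0.25^2 * 0.06
= pi * 3 * 11.7 * 0.0625 * 0.06
= 0.4135

Q = 0.4135


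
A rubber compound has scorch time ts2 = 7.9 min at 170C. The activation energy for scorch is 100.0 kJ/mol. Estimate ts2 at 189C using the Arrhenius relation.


Convert temperatures: T1 = 170 + 273.15 = 443.15 K, T2 = 189 + 273.15 = 462.15 K
ts2_new = 7.9 * exp(100000 / 8.314 * (1/462.15 - 1/443.15))
1/T2 - 1/T1 = -9.2773e-05
ts2_new = 2.59 min

2.59 min


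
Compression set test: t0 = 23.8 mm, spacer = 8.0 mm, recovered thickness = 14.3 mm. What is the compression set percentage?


CS = (t0 - recovered) / (t0 - ts) * 100
= (23.8 - 14.3) / (23.8 - 8.0) * 100
= 9.5 / 15.8 * 100
= 60.1%

60.1%


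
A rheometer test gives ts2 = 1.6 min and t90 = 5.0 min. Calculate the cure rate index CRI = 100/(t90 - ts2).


CRI = 100 / (t90 - ts2)
= 100 / (5.0 - 1.6)
= 100 / 3.4
= 29.41 min^-1

29.41 min^-1


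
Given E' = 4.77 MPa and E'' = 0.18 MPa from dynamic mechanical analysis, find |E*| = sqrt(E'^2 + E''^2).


|E*| = sqrt(E'^2 + E''^2)
= sqrt(4.77^2 + 0.18^2)
= sqrt(22.7529 + 0.0324)
= 4.773 MPa

4.773 MPa


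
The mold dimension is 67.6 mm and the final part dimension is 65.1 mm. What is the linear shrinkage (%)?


Shrinkage = (mold - part) / mold * 100
= (67.6 - 65.1) / 67.6 * 100
= 2.5 / 67.6 * 100
= 3.7%

3.7%


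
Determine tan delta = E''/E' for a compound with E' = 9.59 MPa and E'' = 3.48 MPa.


tan delta = E'' / E'
= 3.48 / 9.59
= 0.3629

tan delta = 0.3629


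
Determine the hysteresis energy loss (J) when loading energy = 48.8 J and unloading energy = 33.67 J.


Hysteresis loss = loading - unloading
= 48.8 - 33.67
= 15.13 J

15.13 J


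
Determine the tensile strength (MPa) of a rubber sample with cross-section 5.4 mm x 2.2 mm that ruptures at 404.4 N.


Area = width * thickness = 5.4 * 2.2 = 11.88 mm^2
TS = force / area = 404.4 / 11.88 = 34.04 MPa

34.04 MPa


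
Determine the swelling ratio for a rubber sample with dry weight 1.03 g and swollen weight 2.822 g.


Q = W_swollen / W_dry
Q = 2.822 / 1.03
Q = 2.74

Q = 2.74


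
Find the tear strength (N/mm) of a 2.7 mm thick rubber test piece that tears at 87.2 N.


Tear strength = force / thickness
= 87.2 / 2.7
= 32.3 N/mm

32.3 N/mm


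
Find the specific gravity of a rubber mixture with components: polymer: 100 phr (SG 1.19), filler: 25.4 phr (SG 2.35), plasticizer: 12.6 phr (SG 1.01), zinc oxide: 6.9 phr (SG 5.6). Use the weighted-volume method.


Sum of weights = 144.9
Volume contributions:
  polymer: 100/1.19 = 84.0336
  filler: 25.4/2.35 = 10.8085
  plasticizer: 12.6/1.01 = 12.4752
  zinc oxide: 6.9/5.6 = 1.2321
Sum of volumes = 108.5495
SG = 144.9 / 108.5495 = 1.335

SG = 1.335


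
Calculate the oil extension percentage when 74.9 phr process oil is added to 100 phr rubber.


Oil % = oil / (100 + oil) * 100
= 74.9 / (100 + 74.9) * 100
= 74.9 / 174.9 * 100
= 42.82%

42.82%


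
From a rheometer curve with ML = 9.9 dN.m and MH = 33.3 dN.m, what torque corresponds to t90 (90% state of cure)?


M90 = ML + 0.9 * (MH - ML)
M90 = 9.9 + 0.9 * (33.3 - 9.9)
M90 = 9.9 + 0.9 * 23.4
M90 = 30.96 dN.m

30.96 dN.m


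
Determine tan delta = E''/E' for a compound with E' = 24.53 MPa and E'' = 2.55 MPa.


tan delta = E'' / E'
= 2.55 / 24.53
= 0.104

tan delta = 0.104


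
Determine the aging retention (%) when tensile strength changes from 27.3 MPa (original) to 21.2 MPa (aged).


Retention = aged / original * 100
= 21.2 / 27.3 * 100
= 77.7%

77.7%


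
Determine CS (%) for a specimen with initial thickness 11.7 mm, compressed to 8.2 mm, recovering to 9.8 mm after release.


CS = (t0 - recovered) / (t0 - ts) * 100
= (11.7 - 9.8) / (11.7 - 8.2) * 100
= 1.9 / 3.5 * 100
= 54.3%

54.3%


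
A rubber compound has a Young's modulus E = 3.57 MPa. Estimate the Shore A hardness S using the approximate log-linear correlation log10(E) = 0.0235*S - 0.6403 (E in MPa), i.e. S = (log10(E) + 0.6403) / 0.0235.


log10(E) = 0.0235*S - 0.6403  =>  S = (log10(E) + 0.6403) / 0.0235
log10(3.57) = 0.552668
S = (0.552668 + 0.6403) / 0.0235 = 1.192968 / 0.0235
S = 50.8

Shore A = 50.8


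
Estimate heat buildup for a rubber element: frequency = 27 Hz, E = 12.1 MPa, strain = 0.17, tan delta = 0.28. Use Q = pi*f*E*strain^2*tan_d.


Q = pi * f * E * strain^2 * tan_d
= pi * 27 * 12.1 * 0.17^2 * 0.28
= pi * 27 * 12.1 * 0.0289 * 0.28
= 8.3053

Q = 8.3053


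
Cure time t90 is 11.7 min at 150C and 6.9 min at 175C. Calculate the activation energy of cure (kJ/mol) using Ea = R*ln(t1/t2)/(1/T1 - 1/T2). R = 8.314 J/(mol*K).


T1 = 423.15 K, T2 = 448.15 K
1/T1 - 1/T2 = 1.3183e-04
ln(t1/t2) = ln(11.7/6.9) = 0.5281
Ea = 8.314 * 0.5281 / 1.3183e-04 = 33302.5232 J/mol
Ea = 33.3 kJ/mol

33.3 kJ/mol


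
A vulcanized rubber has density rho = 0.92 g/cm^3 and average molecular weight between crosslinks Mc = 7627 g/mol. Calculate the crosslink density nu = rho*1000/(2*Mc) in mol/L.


nu = rho * 1000 / (2 * Mc)
nu = 0.92 * 1000 / (2 * 7627)
nu = 920.0 / 15254
nu = 0.0603 mol/L

0.0603 mol/L


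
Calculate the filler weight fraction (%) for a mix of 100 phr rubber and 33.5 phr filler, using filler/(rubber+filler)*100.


Filler % = filler / (rubber + filler) * 100
= 33.5 / (100 + 33.5) * 100
= 33.5 / 133.5 * 100
= 25.09%

25.09%


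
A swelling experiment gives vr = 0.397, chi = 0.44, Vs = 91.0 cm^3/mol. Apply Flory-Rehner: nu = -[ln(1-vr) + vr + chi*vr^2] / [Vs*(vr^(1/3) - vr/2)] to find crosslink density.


ln(1 - vr) = ln(1 - 0.397) = -0.5058
Numerator = -((-0.5058) + 0.397 + 0.44 * 0.397^2) = 0.0395
Denominator = 91.0 * (0.397^(1/3) - 0.397/2) = 48.8178
nu = 0.0395 / 48.8178 = 8.0893e-04 mol/cm^3

8.0893e-04 mol/cm^3


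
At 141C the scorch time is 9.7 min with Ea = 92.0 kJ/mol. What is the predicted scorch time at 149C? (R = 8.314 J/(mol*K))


Convert temperatures: T1 = 141 + 273.15 = 414.15 K, T2 = 149 + 273.15 = 422.15 K
ts2_new = 9.7 * exp(92000 / 8.314 * (1/422.15 - 1/414.15))
1/T2 - 1/T1 = -4.5758e-05
ts2_new = 5.85 min

5.85 min


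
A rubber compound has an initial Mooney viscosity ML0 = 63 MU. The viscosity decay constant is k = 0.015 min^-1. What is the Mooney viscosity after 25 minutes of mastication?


ML = ML0 * exp(-k * t)
ML = 63 * exp(-0.015 * 25)
ML = 63 * 0.6873
ML = 43.3 MU

43.3 MU


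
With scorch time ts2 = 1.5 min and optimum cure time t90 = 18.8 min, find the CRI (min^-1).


CRI = 100 / (t90 - ts2)
= 100 / (18.8 - 1.5)
= 100 / 17.3
= 5.78 min^-1

5.78 min^-1


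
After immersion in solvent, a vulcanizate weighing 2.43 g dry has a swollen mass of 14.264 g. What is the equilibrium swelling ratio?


Q = W_swollen / W_dry
Q = 14.264 / 2.43
Q = 5.87

Q = 5.87


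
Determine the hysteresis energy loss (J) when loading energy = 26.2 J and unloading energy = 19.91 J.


Hysteresis loss = loading - unloading
= 26.2 - 19.91
= 6.29 J

6.29 J


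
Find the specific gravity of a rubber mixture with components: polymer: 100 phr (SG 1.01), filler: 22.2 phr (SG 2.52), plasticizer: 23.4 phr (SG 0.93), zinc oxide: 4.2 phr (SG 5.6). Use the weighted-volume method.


Sum of weights = 149.8
Volume contributions:
  polymer: 100/1.01 = 99.0099
  filler: 22.2/2.52 = 8.8095
  plasticizer: 23.4/0.93 = 25.1613
  zinc oxide: 4.2/5.6 = 0.7500
Sum of volumes = 133.7307
SG = 149.8 / 133.7307 = 1.12

SG = 1.12


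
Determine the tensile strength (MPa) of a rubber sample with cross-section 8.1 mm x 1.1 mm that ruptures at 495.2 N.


Area = width * thickness = 8.1 * 1.1 = 8.91 mm^2
TS = force / area = 495.2 / 8.91 = 55.58 MPa

55.58 MPa


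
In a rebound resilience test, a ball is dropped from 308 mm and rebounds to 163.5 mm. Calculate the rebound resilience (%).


Resilience = h_rebound / h_drop * 100
= 163.5 / 308 * 100
= 53.1%

53.1%


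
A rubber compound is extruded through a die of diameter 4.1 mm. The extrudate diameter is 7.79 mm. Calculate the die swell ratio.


Die swell ratio = D_extrudate / D_die
= 7.79 / 4.1
= 1.9

Die swell = 1.9


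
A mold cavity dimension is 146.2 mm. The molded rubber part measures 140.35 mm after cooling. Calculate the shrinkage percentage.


Shrinkage = (mold - part) / mold * 100
= (146.2 - 140.35) / 146.2 * 100
= 5.85 / 146.2 * 100
= 4.0%

4.0%


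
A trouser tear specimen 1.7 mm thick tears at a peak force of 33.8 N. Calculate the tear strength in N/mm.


Tear strength = force / thickness
= 33.8 / 1.7
= 19.88 N/mm

19.88 N/mm


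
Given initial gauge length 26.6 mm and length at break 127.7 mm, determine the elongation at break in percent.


Elongation = (Lf - L0) / L0 * 100
= (127.7 - 26.6) / 26.6 * 100
= 101.1 / 26.6 * 100
= 380.1%

380.1%


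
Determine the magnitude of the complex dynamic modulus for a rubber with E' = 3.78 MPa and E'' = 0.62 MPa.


|E*| = sqrt(E'^2 + E''^2)
= sqrt(3.78^2 + 0.62^2)
= sqrt(14.2884 + 0.3844)
= 3.831 MPa

3.831 MPa


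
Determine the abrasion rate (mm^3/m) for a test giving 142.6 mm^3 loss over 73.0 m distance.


Rate = volume_loss / distance
= 142.6 / 73.0
= 1.953 mm^3/m

1.953 mm^3/m


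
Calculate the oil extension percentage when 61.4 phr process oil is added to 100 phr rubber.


Oil % = oil / (100 + oil) * 100
= 61.4 / (100 + 61.4) * 100
= 61.4 / 161.4 * 100
= 38.04%

38.04%


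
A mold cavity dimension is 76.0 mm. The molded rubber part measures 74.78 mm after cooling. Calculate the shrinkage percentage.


Shrinkage = (mold - part) / mold * 100
= (76.0 - 74.78) / 76.0 * 100
= 1.22 / 76.0 * 100
= 1.61%

1.61%


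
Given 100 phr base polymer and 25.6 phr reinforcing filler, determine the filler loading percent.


Filler % = filler / (rubber + filler) * 100
= 25.6 / (100 + 25.6) * 100
= 25.6 / 125.6 * 100
= 20.38%

20.38%


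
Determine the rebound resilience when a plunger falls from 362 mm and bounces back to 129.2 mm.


Resilience = h_rebound / h_drop * 100
= 129.2 / 362 * 100
= 35.7%

35.7%


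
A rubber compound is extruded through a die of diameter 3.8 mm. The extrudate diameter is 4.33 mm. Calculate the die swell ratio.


Die swell ratio = D_extrudate / D_die
= 4.33 / 3.8
= 1.139

Die swell = 1.139


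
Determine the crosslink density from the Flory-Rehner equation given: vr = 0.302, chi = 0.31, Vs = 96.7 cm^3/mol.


ln(1 - vr) = ln(1 - 0.302) = -0.3595
Numerator = -((-0.3595) + 0.302 + 0.31 * 0.302^2) = 0.0293
Denominator = 96.7 * (0.302^(1/3) - 0.302/2) = 50.2760
nu = 0.0293 / 50.2760 = 5.8205e-04 mol/cm^3

5.8205e-04 mol/cm^3
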